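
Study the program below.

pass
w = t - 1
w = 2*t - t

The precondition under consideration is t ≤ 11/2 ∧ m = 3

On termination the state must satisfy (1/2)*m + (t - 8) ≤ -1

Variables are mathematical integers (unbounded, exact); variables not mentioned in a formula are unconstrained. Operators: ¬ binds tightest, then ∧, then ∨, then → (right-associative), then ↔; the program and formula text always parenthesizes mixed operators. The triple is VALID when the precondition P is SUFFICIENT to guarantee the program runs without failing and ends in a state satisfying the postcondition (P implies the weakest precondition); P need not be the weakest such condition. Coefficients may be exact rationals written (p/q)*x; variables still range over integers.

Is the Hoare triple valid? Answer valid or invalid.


Working backward. After the program, the postcondition (1/2)*m + (t - 8) ≤ -1 must hold; in canonical form it is (1/2)*m + t ≤ 7.
Before w := 2*t - t: (1/2)*m + t ≤ 7
Before w := t - 1: (1/2)*m + t ≤ 7
Before skip: (1/2)*m + t ≤ 7
The weakest precondition is (1/2)*m + t ≤ 7.
Check whether t ≤ 11/2 ∧ m = 3 implies it.
Every state satisfying the precondition satisfies the weakest precondition: the implication holds.
Answer: valid


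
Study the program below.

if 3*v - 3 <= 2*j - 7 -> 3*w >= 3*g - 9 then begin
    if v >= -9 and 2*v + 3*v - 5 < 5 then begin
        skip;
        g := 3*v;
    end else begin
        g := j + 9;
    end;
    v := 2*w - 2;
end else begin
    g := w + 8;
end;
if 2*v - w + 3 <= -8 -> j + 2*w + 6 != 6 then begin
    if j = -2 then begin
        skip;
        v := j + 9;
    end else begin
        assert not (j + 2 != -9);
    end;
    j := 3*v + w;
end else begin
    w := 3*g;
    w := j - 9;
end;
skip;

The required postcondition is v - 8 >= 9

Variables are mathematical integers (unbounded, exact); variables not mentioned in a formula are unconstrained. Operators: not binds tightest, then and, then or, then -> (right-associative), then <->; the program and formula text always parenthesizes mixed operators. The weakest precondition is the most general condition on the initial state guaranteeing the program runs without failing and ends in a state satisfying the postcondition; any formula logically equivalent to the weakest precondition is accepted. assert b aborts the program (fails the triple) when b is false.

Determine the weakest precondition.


Working backward. After the program, the postcondition v - 8 >= 9 must hold; in canonical form it is v >= 17.
Before skip: v >= 17
Then branch requires (j = -2 -> j >= 8) and ((not (j = -2)) -> ((not (j != -11)) and v >= 17)); else branch requires v >= 17.
Before the if: ((2*v <= w - 11 -> j + 2*w != 0) -> ((j = -2 -> j >= 8) and ((not (j = -2)) -> ((not (j != -11)) and v >= 17)))) and ((not (2*v <= w - 11 -> j + 2*w != 0)) -> v >= 17)
Then branch requires ((v >= -9 and 5*v < 10) -> (((3*w <= -7 -> j + 2*w != 0) -> ((j = -2 -> j >= 8) and ((not (j = -2)) -> ((not (j != -11)) and 2*w >= 19)))) and ((not (3*w <= -7 -> j + 2*w != 0)) -> 2*w >= 19))) and ((not (v >= -9 and 5*v < 10)) -> (((3*w <= -7 -> j + 2*w != 0) -> ((j = -2 -> j >= 8) and ((not (j = -2)) -> ((not (j != -11)) and 2*w >= 19)))) and ((not (3*w <= -7 -> j + 2*w != 0)) -> 2*w >= 19))); else branch requires ((2*v <= w - 11 -> j + 2*w != 0) -> ((j = -2 -> j >= 8) and ((not (j = -2)) -> ((not (j != -11)) and v >= 17)))) and ((not (2*v <= w - 11 -> j + 2*w != 0)) -> v >= 17).
Before the if: ((3*v <= 2*j - 4 -> 3*w >= 3*g - 9) -> (((v >= -9 and 5*v < 10) -> (((3*w <= -7 -> j + 2*w != 0) -> ((j = -2 -> j >= 8) and ((not (j = -2)) -> ((not (j != -11)) and 2*w >= 19)))) and ((not (3*w <= -7 -> j + 2*w != 0)) -> 2*w >= 19))) and ((not (v >= -9 and 5*v < 10)) -> (((3*w <= -7 -> j + 2*w != 0) -> ((j = -2 -> j >= 8) and ((not (j = -2)) -> ((not (j != -11)) and 2*w >= 19)))) and ((not (3*w <= -7 -> j + 2*w != 0)) -> 2*w >= 19))))) and ((not (3*v <= 2*j - 4 -> 3*w >= 3*g - 9)) -> (((2*v <= w - 11 -> j + 2*w != 0) -> ((j = -2 -> j >= 8) and ((not (j = -2)) -> ((not (j != -11)) and v >= 17)))) and ((not (2*v <= w - 11 -> j + 2*w != 0)) -> v >= 17)))
Answer: WP = ((3*v <= 2*j - 4 -> 3*w >= 3*g - 9) -> (((v >= -9 and 5*v < 10) -> (((3*w <= -7 -> j + 2*w != 0) -> ((j = -2 -> j >= 8) and ((not (j = -2)) -> ((not (j != -11)) and 2*w >= 19)))) and ((not (3*w <= -7 -> j + 2*w != 0)) -> 2*w >= 19))) and ((not (v >= -9 and 5*v < 10)) -> (((3*w <= -7 -> j + 2*w != 0) -> ((j = -2 -> j >= 8) and ((not (j = -2)) -> ((not (j != -11)) and 2*w >= 19)))) and ((not (3*w <= -7 -> j + 2*w != 0)) -> 2*w >= 19))))) and ((not (3*v <= 2*j - 4 -> 3*w >= 3*g - 9)) -> (((2*v <= w - 11 -> j + 2*w != 0) -> ((j = -2 -> j >= 8) and ((not (j = -2)) -> ((not (j != -11)) and v >= 17)))) and ((not (2*v <= w - 11 -> j + 2*w != 0)) -> v >= 17)))


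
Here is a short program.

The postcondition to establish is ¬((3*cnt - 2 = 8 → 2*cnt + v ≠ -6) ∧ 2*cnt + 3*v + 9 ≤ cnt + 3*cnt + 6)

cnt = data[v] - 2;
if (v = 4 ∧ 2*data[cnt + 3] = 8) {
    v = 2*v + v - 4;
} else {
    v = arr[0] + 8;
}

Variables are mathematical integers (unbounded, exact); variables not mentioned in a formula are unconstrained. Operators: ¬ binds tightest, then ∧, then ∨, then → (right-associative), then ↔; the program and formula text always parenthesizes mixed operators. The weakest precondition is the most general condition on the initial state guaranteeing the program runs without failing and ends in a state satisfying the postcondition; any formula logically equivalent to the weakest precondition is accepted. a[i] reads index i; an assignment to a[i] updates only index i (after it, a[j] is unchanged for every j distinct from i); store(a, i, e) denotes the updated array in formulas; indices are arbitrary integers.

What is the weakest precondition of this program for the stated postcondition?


Working backward. After the program, the postcondition ¬((3*cnt - 2 = 8 → 2*cnt + v ≠ -6) ∧ 2*cnt + 3*v + 9 ≤ cnt + 3*cnt + 6) must hold; in canonical form it is ¬((3*cnt = 10 → 2*cnt + v ≠ -6) ∧ 3*v ≤ 2*cnt - 3).
Then branch requires ¬((3*cnt = 10 → 2*cnt + 3*v ≠ -2) ∧ 9*v ≤ 2*cnt + 9); else branch requires ¬((3*cnt = 10 → arr[0] + 2*cnt ≠ -14) ∧ 3*arr[0] ≤ 2*cnt - 27).
Before the if: ((v = 4 ∧ 2*data[cnt + 3] = 8) → (¬((3*cnt = 10 → 2*cnt + 3*v ≠ -2) ∧ 9*v ≤ 2*cnt + 9))) ∧ ((¬(v = 4 ∧ 2*data[cnt + 3] = 8)) → (¬((3*cnt = 10 → arr[0] + 2*cnt ≠ -14) ∧ 3*arr[0] ≤ 2*cnt - 27)))
Before cnt := data[v] - 2: ((v = 4 ∧ 2*data[data[v] + 1] = 8) → (¬((3*data[v] = 16 → 2*data[v] + 3*v ≠ 2) ∧ 9*v ≤ 2*data[v] + 5))) ∧ ((¬(v = 4 ∧ 2*data[data[v] + 1] = 8)) → (¬((3*data[v] = 16 → arr[0] + 2*data[v] ≠ -10) ∧ 3*arr[0] ≤ 2*data[v] - 31)))
Answer: WP = ((v = 4 ∧ 2*data[data[v] + 1] = 8) → (¬((3*data[v] = 16 → 2*data[v] + 3*v ≠ 2) ∧ 9*v ≤ 2*data[v] + 5))) ∧ ((¬(v = 4 ∧ 2*data[data[v] + 1] = 8)) → (¬((3*data[v] = 16 → arr[0] + 2*data[v] ≠ -10) ∧ 3*arr[0] ≤ 2*data[v] - 31)))


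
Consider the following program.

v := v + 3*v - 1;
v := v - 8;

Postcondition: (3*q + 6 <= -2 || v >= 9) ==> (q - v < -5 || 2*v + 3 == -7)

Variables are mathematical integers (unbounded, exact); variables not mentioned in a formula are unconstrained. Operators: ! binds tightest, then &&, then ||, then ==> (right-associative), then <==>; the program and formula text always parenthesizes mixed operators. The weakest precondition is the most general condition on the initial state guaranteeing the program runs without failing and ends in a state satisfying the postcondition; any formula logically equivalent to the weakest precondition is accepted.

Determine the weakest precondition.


Working backward. After the program, the postcondition (3*q + 6 <= -2 || v >= 9) ==> (q - v < -5 || 2*v + 3 == -7) must hold; in canonical form it is (3*q <= -8 || v >= 9) ==> (q < v - 5 || 2*v == -10).
Before v := v - 8: (3*q <= -8 || v >= 17) ==> (q < v - 13 || 2*v == 6)
Before v := v + 3*v - 1: (3*q <= -8 || 4*v >= 18) ==> (q < 4*v - 14 || 8*v == 8)
Answer: WP = (3*q <= -8 || 4*v >= 18) ==> (q < 4*v - 14 || 8*v == 8)


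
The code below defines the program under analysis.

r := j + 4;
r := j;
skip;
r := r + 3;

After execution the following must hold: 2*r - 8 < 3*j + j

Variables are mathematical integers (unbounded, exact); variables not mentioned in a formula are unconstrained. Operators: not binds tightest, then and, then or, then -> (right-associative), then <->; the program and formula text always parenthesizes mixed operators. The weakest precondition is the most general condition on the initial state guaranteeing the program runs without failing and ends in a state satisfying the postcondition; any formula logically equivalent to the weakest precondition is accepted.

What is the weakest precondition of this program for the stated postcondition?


Working backward. After the program, the postcondition 2*r - 8 < 3*j + j must hold; in canonical form it is 2*r < 4*j + 8.
Before r := r + 3: 2*r < 4*j + 2
Before skip: 2*r < 4*j + 2
Before r := j: 2*j > -2
Before r := j + 4: 2*j > -2
Answer: WP = 2*j > -2


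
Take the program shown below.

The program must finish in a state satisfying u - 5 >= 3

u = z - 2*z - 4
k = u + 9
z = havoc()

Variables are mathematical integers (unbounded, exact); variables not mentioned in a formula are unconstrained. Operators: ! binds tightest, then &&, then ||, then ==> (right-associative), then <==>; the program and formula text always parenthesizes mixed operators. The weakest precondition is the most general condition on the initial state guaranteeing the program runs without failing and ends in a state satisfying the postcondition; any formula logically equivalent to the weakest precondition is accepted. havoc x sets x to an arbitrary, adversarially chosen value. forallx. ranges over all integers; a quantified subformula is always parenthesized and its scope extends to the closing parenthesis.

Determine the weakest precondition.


Working backward. After the program, the postcondition u - 5 >= 3 must hold; in canonical form it is u >= 8.
Before havoc z: u >= 8
Before k := u + 9: u >= 8
Before u := z - 2*z - 4: z <= -12
Answer: WP = z <= -12


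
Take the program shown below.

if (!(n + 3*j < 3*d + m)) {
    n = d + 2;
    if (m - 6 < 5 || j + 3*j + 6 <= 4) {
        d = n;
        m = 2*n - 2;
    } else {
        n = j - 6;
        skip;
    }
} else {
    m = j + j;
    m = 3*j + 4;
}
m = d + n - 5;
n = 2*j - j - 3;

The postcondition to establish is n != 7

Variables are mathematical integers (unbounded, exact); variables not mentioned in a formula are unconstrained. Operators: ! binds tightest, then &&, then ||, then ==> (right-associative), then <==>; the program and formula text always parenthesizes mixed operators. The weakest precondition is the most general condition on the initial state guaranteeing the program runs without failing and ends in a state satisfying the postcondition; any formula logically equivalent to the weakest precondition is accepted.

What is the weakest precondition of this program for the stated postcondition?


Working backward. After the program, n != 7 must hold.
Before n := 2*j - j - 3: j != 10
Before m := d + n - 5: j != 10
Then branch requires ((m < 11 || 4*j <= -2) ==> j != 10) && ((!(m < 11 || 4*j <= -2)) ==> j != 10); else branch requires j != 10.
Before the if: ((!(3*j + n < 3*d + m)) ==> (((m < 11 || 4*j <= -2) ==> j != 10) && ((!(m < 11 || 4*j <= -2)) ==> j != 10))) && (3*j + n < 3*d + m ==> j != 10)
Answer: WP = ((!(3*j + n < 3*d + m)) ==> (((m < 11 || 4*j <= -2) ==> j != 10) && ((!(m < 11 || 4*j <= -2)) ==> j != 10))) && (3*j + n < 3*d + m ==> j != 10)


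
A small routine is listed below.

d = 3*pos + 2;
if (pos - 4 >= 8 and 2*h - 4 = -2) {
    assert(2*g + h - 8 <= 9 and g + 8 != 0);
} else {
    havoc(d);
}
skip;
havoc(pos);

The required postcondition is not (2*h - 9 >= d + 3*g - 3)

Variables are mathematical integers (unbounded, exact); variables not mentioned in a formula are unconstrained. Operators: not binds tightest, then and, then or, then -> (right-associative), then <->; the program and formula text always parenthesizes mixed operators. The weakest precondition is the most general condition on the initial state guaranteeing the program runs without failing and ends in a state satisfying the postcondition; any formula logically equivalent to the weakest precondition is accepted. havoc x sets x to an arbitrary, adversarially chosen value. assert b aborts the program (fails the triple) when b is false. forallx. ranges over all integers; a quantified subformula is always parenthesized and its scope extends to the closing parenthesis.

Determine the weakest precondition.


Working backward. After the program, the postcondition not (2*h - 9 >= d + 3*g - 3) must hold; in canonical form it is not (2*h >= d + 3*g + 6).
Before havoc pos: not (2*h >= d + 3*g + 6)
Before skip: not (2*h >= d + 3*g + 6)
Then branch requires 2*g + h <= 17 and g != -8 and (not (2*h >= d + 3*g + 6)); else branch requires forall d_1. (not (2*h >= d_1 + 3*g + 6)).
Before the if: ((pos >= 12 and 2*h = 2) -> (2*g + h <= 17 and g != -8 and (not (2*h >= d + 3*g + 6)))) and ((not (pos >= 12 and 2*h = 2)) -> (forall d_1. (not (2*h >= d_1 + 3*g + 6))))
Before d := 3*pos + 2: ((pos >= 12 and 2*h = 2) -> (2*g + h <= 17 and g != -8 and (not (2*h >= 3*g + 3*pos + 8)))) and ((not (pos >= 12 and 2*h = 2)) -> (forall d_1. (not (2*h >= d_1 + 3*g + 6))))
Answer: WP = ((pos >= 12 and 2*h = 2) -> (2*g + h <= 17 and g != -8 and (not (2*h >= 3*g + 3*pos + 8)))) and ((not (pos >= 12 and 2*h = 2)) -> (forall d_1. (not (2*h >= d_1 + 3*g + 6))))


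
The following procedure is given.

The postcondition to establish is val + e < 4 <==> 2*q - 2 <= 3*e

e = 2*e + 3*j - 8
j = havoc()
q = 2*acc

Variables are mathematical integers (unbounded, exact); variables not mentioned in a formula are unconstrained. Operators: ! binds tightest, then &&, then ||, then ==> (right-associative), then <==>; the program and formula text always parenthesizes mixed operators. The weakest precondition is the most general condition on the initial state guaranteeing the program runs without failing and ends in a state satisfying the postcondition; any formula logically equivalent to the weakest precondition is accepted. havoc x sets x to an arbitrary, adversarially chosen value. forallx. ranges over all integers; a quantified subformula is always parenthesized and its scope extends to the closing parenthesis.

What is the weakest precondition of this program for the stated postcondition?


Working backward. After the program, the postcondition val + e < 4 <==> 2*q - 2 <= 3*e must hold; in canonical form it is e + val < 4 <==> 2*q <= 3*e + 2.
Before q := 2*acc: e + val < 4 <==> 4*acc <= 3*e + 2
Before havoc j: e + val < 4 <==> 4*acc <= 3*e + 2
Before e := 2*e + 3*j - 8: 2*e + 3*j + val < 12 <==> 4*acc <= 6*e + 9*j - 22
Answer: WP = 2*e + 3*j + val < 12 <==> 4*acc <= 6*e + 9*j - 22


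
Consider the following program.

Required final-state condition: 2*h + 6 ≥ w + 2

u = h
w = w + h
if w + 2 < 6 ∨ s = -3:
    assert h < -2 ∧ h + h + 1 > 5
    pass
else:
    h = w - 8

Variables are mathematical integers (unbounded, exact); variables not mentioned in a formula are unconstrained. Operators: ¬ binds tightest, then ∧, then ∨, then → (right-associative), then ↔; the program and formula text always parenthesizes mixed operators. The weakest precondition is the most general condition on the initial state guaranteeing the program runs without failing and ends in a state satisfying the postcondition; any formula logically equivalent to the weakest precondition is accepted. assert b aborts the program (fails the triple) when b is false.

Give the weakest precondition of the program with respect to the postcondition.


Working backward. After the program, the postcondition 2*h + 6 ≥ w + 2 must hold; in canonical form it is 2*h ≥ w - 4.
Then branch requires h < -2 ∧ 2*h > 4 ∧ 2*h ≥ w - 4; else branch requires w ≥ 12.
Before the if: ((w < 4 ∨ s = -3) → (h < -2 ∧ 2*h > 4 ∧ 2*h ≥ w - 4)) ∧ ((¬(w < 4 ∨ s = -3)) → w ≥ 12)
Before w := w + h: ((h + w < 4 ∨ s = -3) → (h < -2 ∧ 2*h > 4 ∧ h ≥ w - 4)) ∧ ((¬(h + w < 4 ∨ s = -3)) → h + w ≥ 12)
Before u := h: ((h + w < 4 ∨ s = -3) → (h < -2 ∧ 2*h > 4 ∧ h ≥ w - 4)) ∧ ((¬(h + w < 4 ∨ s = -3)) → h + w ≥ 12)
Answer: WP = ((h + w < 4 ∨ s = -3) → (h < -2 ∧ 2*h > 4 ∧ h ≥ w - 4)) ∧ ((¬(h + w < 4 ∨ s = -3)) → h + w ≥ 12)


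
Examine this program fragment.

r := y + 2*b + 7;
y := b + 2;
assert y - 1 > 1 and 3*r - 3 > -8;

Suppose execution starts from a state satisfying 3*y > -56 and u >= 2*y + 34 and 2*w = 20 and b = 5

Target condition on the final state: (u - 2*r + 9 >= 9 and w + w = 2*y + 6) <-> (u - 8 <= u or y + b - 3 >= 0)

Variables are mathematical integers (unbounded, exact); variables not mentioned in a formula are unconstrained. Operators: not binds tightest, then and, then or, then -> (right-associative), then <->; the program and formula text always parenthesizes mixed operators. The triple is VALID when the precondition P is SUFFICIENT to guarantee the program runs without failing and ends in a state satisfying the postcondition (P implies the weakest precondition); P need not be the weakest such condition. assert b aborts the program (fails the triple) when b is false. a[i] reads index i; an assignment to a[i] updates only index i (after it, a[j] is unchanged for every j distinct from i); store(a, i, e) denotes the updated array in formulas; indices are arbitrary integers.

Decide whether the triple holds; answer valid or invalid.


Working backward. After the program, the postcondition (u - 2*r + 9 >= 9 and w + w = 2*y + 6) <-> (u - 8 <= u or y + b - 3 >= 0) must hold; in canonical form it is u >= 2*r and 2*w = 2*y + 6.
Before assert y - 1 > 1 and 3*r - 3 > -8: y > 2 and 3*r > -5 and u >= 2*r and 2*w = 2*y + 6
Before y := b + 2: b > 0 and 3*r > -5 and u >= 2*r and 2*w = 2*b + 10
Before r := y + 2*b + 7: b > 0 and 6*b + 3*y > -26 and u >= 4*b + 2*y + 14 and 2*w = 2*b + 10
The weakest precondition is b > 0 and 6*b + 3*y > -26 and u >= 4*b + 2*y + 14 and 2*w = 2*b + 10.
Check whether 3*y > -56 and u >= 2*y + 34 and 2*w = 20 and b = 5 implies it.
Every state satisfying the precondition satisfies the weakest precondition: the implication holds.
Answer: valid


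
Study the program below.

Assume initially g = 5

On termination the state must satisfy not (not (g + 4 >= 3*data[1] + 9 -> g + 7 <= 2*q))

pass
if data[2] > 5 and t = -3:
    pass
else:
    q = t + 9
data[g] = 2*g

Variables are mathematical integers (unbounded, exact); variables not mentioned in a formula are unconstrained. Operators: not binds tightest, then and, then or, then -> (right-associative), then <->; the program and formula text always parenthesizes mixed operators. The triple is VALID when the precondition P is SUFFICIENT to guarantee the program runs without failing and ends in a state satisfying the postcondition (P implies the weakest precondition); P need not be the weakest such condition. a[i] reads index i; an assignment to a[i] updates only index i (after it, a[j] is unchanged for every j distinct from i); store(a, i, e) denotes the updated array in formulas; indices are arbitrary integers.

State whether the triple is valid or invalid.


Working backward. After the program, the postcondition not (not (g + 4 >= 3*data[1] + 9 -> g + 7 <= 2*q)) must hold; in canonical form it is g >= 3*data[1] + 5 -> g <= 2*q - 7.
Before data[g] := 2*g: g >= 3*store(data, g, 2*g)[1] + 5 -> g <= 2*q - 7
Then branch requires g >= 3*store(data, g, 2*g)[1] + 5 -> g <= 2*q - 7; else branch requires g >= 3*store(data, g, 2*g)[1] + 5 -> g <= 2*t + 11.
Before the if: ((data[2] > 5 and t = -3) -> (g >= 3*store(data, g, 2*g)[1] + 5 -> g <= 2*q - 7)) and ((not (data[2] > 5 and t = -3)) -> (g >= 3*store(data, g, 2*g)[1] + 5 -> g <= 2*t + 11))
Before skip: ((data[2] > 5 and t = -3) -> (g >= 3*store(data, g, 2*g)[1] + 5 -> g <= 2*q - 7)) and ((not (data[2] > 5 and t = -3)) -> (g >= 3*store(data, g, 2*g)[1] + 5 -> g <= 2*t + 11))
The weakest precondition is ((data[2] > 5 and t = -3) -> (g >= 3*store(data, g, 2*g)[1] + 5 -> g <= 2*q - 7)) and ((not (data[2] > 5 and t = -3)) -> (g >= 3*store(data, g, 2*g)[1] + 5 -> g <= 2*t + 11)).
Check whether g = 5 implies it.
Countermodel: at the initial state data = {[1] = 0, [2] = 0, [5] = 0, elsewhere 0}, g = 5, q = 5, t = -4, the precondition holds but the weakest precondition fails.
Answer: invalid


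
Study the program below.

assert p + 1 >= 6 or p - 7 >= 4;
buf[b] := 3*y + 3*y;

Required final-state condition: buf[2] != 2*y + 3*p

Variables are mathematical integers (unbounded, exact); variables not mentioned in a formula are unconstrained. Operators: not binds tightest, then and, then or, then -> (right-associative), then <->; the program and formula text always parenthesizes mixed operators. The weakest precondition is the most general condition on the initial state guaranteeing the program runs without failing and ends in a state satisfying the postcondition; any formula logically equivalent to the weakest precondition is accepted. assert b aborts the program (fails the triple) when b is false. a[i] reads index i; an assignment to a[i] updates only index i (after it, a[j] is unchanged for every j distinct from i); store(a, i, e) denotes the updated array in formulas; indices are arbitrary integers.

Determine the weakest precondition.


Working backward. After the program, the postcondition buf[2] != 2*y + 3*p must hold; in canonical form it is buf[2] != 3*p + 2*y.
Before buf[b] := 3*y + 3*y: store(buf, b, 6*y)[2] != 3*p + 2*y
Before assert p + 1 >= 6 or p - 7 >= 4: (p >= 5 or p >= 11) and store(buf, b, 6*y)[2] != 3*p + 2*y
Answer: WP = (p >= 5 or p >= 11) and store(buf, b, 6*y)[2] != 3*p + 2*y


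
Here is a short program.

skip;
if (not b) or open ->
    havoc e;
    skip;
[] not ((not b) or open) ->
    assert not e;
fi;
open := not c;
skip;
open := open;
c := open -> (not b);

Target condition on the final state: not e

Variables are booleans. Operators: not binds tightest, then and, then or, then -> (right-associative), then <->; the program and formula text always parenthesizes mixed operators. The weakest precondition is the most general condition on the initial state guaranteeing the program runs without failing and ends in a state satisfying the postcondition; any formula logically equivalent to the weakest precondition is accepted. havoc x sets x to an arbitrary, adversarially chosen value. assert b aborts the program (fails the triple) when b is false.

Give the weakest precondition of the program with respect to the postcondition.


Working backward. After the program, not e must hold.
Before c := open -> (not b): not e
Before open := open: not e
Before skip: not e
Before open := not c: not e
Then branch requires false; else branch requires not e.
Before the if: (not ((not b) or open)) and ((not ((not b) or open)) -> (not e))
Before skip: (not ((not b) or open)) and ((not ((not b) or open)) -> (not e))
Answer: WP = (not ((not b) or open)) and ((not ((not b) or open)) -> (not e))


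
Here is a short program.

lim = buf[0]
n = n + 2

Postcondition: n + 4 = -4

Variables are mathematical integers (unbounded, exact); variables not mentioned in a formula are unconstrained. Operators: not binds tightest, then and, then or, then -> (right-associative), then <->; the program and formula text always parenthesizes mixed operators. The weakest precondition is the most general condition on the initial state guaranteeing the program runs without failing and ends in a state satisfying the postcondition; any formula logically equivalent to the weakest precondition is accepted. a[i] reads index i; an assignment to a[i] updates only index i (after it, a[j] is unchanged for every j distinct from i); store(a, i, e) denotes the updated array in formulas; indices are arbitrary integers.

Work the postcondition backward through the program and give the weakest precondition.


Working backward. After the program, the postcondition n + 4 = -4 must hold; in canonical form it is n = -8.
Before n := n + 2: n = -10
Before lim := buf[0]: n = -10
Answer: WP = n = -10


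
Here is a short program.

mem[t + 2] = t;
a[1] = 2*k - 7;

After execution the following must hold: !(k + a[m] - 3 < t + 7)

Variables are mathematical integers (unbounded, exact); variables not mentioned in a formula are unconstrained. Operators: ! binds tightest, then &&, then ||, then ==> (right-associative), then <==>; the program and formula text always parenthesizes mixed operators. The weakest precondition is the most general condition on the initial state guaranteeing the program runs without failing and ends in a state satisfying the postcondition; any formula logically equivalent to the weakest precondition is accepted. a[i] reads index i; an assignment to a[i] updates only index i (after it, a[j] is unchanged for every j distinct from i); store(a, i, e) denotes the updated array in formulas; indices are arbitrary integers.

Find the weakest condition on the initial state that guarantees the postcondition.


Working backward. After the program, the postcondition !(k + a[m] - 3 < t + 7) must hold; in canonical form it is !(a[m] + k < t + 10).
Before a[1] := 2*k - 7: !(store(a, 1, 2*k - 7)[m] + k < t + 10)
Before mem[t + 2] := t: !(store(a, 1, 2*k - 7)[m] + k < t + 10)
Answer: WP = !(store(a, 1, 2*k - 7)[m] + k < t + 10)


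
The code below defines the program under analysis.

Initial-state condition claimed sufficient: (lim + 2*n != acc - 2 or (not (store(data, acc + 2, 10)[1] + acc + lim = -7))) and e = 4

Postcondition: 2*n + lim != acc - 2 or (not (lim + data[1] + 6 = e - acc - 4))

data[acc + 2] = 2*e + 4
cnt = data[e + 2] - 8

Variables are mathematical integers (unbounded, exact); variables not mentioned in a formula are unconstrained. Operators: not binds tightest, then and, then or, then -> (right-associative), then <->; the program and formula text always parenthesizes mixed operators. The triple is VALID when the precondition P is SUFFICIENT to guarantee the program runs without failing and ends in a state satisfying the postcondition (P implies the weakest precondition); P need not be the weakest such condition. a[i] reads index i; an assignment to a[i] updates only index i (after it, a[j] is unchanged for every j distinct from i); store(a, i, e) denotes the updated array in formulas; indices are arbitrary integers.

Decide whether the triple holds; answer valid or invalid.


Working backward. After the program, the postcondition 2*n + lim != acc - 2 or (not (lim + data[1] + 6 = e - acc - 4)) must hold; in canonical form it is lim + 2*n != acc - 2 or (not (data[1] + acc + lim = e - 10)).
Before cnt := data[e + 2] - 8: lim + 2*n != acc - 2 or (not (data[1] + acc + lim = e - 10))
Before data[acc + 2] := 2*e + 4: lim + 2*n != acc - 2 or (not (store(data, acc + 2, 2*e + 4)[1] + acc + lim = e - 10))
The weakest precondition is lim + 2*n != acc - 2 or (not (store(data, acc + 2, 2*e + 4)[1] + acc + lim = e - 10)).
Check whether (lim + 2*n != acc - 2 or (not (store(data, acc + 2, 10)[1] + acc + lim = -7))) and e = 4 implies it.
Countermodel: at the initial state acc = -2, data = {[0] = 3, [1] = 0, elsewhere 3}, e = 4, lim = -4, n = 0, the precondition holds but the weakest precondition fails.
Answer: invalid


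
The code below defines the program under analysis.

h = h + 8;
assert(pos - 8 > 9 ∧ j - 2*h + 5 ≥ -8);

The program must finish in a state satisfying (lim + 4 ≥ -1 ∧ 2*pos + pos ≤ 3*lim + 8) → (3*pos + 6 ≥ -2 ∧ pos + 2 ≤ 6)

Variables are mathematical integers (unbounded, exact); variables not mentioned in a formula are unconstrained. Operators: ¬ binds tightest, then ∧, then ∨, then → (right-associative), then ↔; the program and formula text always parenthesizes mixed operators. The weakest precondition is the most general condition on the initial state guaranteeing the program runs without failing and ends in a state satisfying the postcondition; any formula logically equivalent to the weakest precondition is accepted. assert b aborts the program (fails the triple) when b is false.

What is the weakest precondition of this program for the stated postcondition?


Working backward. After the program, the postcondition (lim + 4 ≥ -1 ∧ 2*pos + pos ≤ 3*lim + 8) → (3*pos + 6 ≥ -2 ∧ pos + 2 ≤ 6) must hold; in canonical form it is (lim ≥ -5 ∧ 3*pos ≤ 3*lim + 8) → (3*pos ≥ -8 ∧ pos ≤ 4).
Before assert pos - 8 > 9 ∧ j - 2*h + 5 ≥ -8: pos > 17 ∧ j ≥ 2*h - 13 ∧ ((lim ≥ -5 ∧ 3*pos ≤ 3*lim + 8) → (3*pos ≥ -8 ∧ pos ≤ 4))
Before h := h + 8: pos > 17 ∧ j ≥ 2*h + 3 ∧ ((lim ≥ -5 ∧ 3*pos ≤ 3*lim + 8) → (3*pos ≥ -8 ∧ pos ≤ 4))
Answer: WP = pos > 17 ∧ j ≥ 2*h + 3 ∧ ((lim ≥ -5 ∧ 3*pos ≤ 3*lim + 8) → (3*pos ≥ -8 ∧ pos ≤ 4))


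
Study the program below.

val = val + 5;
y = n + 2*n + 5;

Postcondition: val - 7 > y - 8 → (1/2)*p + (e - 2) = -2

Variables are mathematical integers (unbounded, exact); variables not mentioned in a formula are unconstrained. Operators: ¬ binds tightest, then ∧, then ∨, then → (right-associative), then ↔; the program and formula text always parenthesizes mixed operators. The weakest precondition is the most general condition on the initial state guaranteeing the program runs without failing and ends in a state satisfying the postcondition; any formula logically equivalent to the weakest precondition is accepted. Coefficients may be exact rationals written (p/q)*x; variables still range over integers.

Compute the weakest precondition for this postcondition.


Working backward. After the program, the postcondition val - 7 > y - 8 → (1/2)*p + (e - 2) = -2 must hold; in canonical form it is val > y - 1 → e + (1/2)*p = 0.
Before y := n + 2*n + 5: val > 3*n + 4 → e + (1/2)*p = 0
Before val := val + 5: val > 3*n - 1 → e + (1/2)*p = 0
Answer: WP = val > 3*n - 1 → e + (1/2)*p = 0


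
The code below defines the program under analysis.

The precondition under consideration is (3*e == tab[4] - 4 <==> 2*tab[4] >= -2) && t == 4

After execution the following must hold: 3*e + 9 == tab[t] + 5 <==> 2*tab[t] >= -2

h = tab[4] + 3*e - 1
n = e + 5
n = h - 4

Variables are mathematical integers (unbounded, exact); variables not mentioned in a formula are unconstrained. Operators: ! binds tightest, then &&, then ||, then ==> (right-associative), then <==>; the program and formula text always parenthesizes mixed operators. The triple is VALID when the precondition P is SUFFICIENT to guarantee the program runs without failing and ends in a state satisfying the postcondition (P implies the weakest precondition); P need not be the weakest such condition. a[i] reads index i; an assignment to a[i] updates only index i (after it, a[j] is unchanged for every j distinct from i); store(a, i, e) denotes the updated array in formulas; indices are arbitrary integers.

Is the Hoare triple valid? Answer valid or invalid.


Working backward. After the program, the postcondition 3*e + 9 == tab[t] + 5 <==> 2*tab[t] >= -2 must hold; in canonical form it is 3*e == tab[t] - 4 <==> 2*tab[t] >= -2.
Before n := h - 4: 3*e == tab[t] - 4 <==> 2*tab[t] >= -2
Before n := e + 5: 3*e == tab[t] - 4 <==> 2*tab[t] >= -2
Before h := tab[4] + 3*e - 1: 3*e == tab[t] - 4 <==> 2*tab[t] >= -2
The weakest precondition is 3*e == tab[t] - 4 <==> 2*tab[t] >= -2.
Check whether (3*e == tab[4] - 4 <==> 2*tab[4] >= -2) && t == 4 implies it.
Every state satisfying the precondition satisfies the weakest precondition: the implication holds.
Answer: valid


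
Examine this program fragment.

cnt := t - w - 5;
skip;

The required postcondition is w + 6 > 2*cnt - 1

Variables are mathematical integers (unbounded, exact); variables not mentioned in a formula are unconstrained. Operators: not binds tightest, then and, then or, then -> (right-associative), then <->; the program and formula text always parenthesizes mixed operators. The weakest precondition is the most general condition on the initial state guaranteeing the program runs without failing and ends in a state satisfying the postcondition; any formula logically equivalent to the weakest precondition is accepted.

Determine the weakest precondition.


Working backward. After the program, the postcondition w + 6 > 2*cnt - 1 must hold; in canonical form it is w > 2*cnt - 7.
Before skip: w > 2*cnt - 7
Before cnt := t - w - 5: 3*w > 2*t - 17
Answer: WP = 3*w > 2*t - 17


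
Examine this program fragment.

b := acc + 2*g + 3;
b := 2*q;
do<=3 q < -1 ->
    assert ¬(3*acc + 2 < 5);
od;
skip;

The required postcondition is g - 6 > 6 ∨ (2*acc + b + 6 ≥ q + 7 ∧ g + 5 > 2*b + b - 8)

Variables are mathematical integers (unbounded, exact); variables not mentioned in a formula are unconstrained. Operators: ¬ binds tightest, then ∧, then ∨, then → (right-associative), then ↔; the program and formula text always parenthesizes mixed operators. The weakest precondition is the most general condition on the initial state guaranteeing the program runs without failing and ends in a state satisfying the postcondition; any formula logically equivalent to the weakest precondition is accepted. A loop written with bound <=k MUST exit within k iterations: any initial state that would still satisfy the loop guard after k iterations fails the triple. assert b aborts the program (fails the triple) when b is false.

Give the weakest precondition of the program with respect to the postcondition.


Working backward. After the program, the postcondition g - 6 > 6 ∨ (2*acc + b + 6 ≥ q + 7 ∧ g + 5 > 2*b + b - 8) must hold; in canonical form it is g > 12 ∨ (2*acc + b ≥ q + 1 ∧ g > 3*b - 13).
Before skip: g > 12 ∨ (2*acc + b ≥ q + 1 ∧ g > 3*b - 13)
Before the loop (bound <=3), unroll the exhaustion recursion (WP_0 = exit-now case; WP_j = one more guarded iteration, up to j = 3):
  WP_0: (¬(q < -1)) ∧ (g > 12 ∨ (2*acc + b ≥ q + 1 ∧ g > 3*b - 13))
  WP_1: (q < -1 → ((¬(3*acc < 3)) ∧ (¬(q < -1)) ∧ (g > 12 ∨ (2*acc + b ≥ q + 1 ∧ g > 3*b - 13)))) ∧ ((¬(q < -1)) → (g > 12 ∨ (2*acc + b ≥ q + 1 ∧ g > 3*b - 13)))
  WP_2: (q < -1 → ((¬(3*acc < 3)) ∧ (q < -1 → ((¬(3*acc < 3)) ∧ (¬(q < -1)) ∧ (g > 12 ∨ (2*acc + b ≥ q + 1 ∧ g > 3*b - 13)))) ∧ ((¬(q < -1)) → (g > 12 ∨ (2*acc + b ≥ q + 1 ∧ g > 3*b - 13))))) ∧ ((¬(q < -1)) → (g > 12 ∨ (2*acc + b ≥ q + 1 ∧ g > 3*b - 13)))
  WP_3: (q < -1 → ((¬(3*acc < 3)) ∧ (q < -1 → ((¬(3*acc < 3)) ∧ (q < -1 → ((¬(3*acc < 3)) ∧ (¬(q < -1)) ∧ (g > 12 ∨ (2*acc + b ≥ q + 1 ∧ g > 3*b - 13)))) ∧ ((¬(q < -1)) → (g > 12 ∨ (2*acc + b ≥ q + 1 ∧ g > 3*b - 13))))) ∧ ((¬(q < -1)) → (g > 12 ∨ (2*acc + b ≥ q + 1 ∧ g > 3*b - 13))))) ∧ ((¬(q < -1)) → (g > 12 ∨ (2*acc + b ≥ q + 1 ∧ g > 3*b - 13)))
So before the loop: (q < -1 → ((¬(3*acc < 3)) ∧ (q < -1 → ((¬(3*acc < 3)) ∧ (q < -1 → ((¬(3*acc < 3)) ∧ (¬(q < -1)) ∧ (g > 12 ∨ (2*acc + b ≥ q + 1 ∧ g > 3*b - 13)))) ∧ ((¬(q < -1)) → (g > 12 ∨ (2*acc + b ≥ q + 1 ∧ g > 3*b - 13))))) ∧ ((¬(q < -1)) → (g > 12 ∨ (2*acc + b ≥ q + 1 ∧ g > 3*b - 13))))) ∧ ((¬(q < -1)) → (g > 12 ∨ (2*acc + b ≥ q + 1 ∧ g > 3*b - 13)))
Before b := 2*q: (q < -1 → ((¬(3*acc < 3)) ∧ (q < -1 → ((¬(3*acc < 3)) ∧ (q < -1 → ((¬(3*acc < 3)) ∧ (¬(q < -1)) ∧ (g > 12 ∨ (2*acc + q ≥ 1 ∧ g > 6*q - 13)))) ∧ ((¬(q < -1)) → (g > 12 ∨ (2*acc + q ≥ 1 ∧ g > 6*q - 13))))) ∧ ((¬(q < -1)) → (g > 12 ∨ (2*acc + q ≥ 1 ∧ g > 6*q - 13))))) ∧ ((¬(q < -1)) → (g > 12 ∨ (2*acc + q ≥ 1 ∧ g > 6*q - 13)))
Before b := acc + 2*g + 3: (q < -1 → ((¬(3*acc < 3)) ∧ (q < -1 → ((¬(3*acc < 3)) ∧ (q < -1 → ((¬(3*acc < 3)) ∧ (¬(q < -1)) ∧ (g > 12 ∨ (2*acc + q ≥ 1 ∧ g > 6*q - 13)))) ∧ ((¬(q < -1)) → (g > 12 ∨ (2*acc + q ≥ 1 ∧ g > 6*q - 13))))) ∧ ((¬(q < -1)) → (g > 12 ∨ (2*acc + q ≥ 1 ∧ g > 6*q - 13))))) ∧ ((¬(q < -1)) → (g > 12 ∨ (2*acc + q ≥ 1 ∧ g > 6*q - 13)))
Answer: WP = (q < -1 → ((¬(3*acc < 3)) ∧ (q < -1 → ((¬(3*acc < 3)) ∧ (q < -1 → ((¬(3*acc < 3)) ∧ (¬(q < -1)) ∧ (g > 12 ∨ (2*acc + q ≥ 1 ∧ g > 6*q - 13)))) ∧ ((¬(q < -1)) → (g > 12 ∨ (2*acc + q ≥ 1 ∧ g > 6*q - 13))))) ∧ ((¬(q < -1)) → (g > 12 ∨ (2*acc + q ≥ 1 ∧ g > 6*q - 13))))) ∧ ((¬(q < -1)) → (g > 12 ∨ (2*acc + q ≥ 1 ∧ g > 6*q - 13)))


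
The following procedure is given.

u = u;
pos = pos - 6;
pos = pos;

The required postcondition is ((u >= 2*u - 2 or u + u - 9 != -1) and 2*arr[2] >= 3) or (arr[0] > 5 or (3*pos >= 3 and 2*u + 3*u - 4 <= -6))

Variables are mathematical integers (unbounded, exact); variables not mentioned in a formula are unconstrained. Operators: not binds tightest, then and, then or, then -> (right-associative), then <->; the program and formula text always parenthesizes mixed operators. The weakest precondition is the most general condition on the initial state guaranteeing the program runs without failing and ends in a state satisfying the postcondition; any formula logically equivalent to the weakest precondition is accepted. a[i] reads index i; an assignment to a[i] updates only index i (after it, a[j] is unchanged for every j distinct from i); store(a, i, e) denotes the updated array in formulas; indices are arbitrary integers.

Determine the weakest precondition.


Working backward. After the program, the postcondition ((u >= 2*u - 2 or u + u - 9 != -1) and 2*arr[2] >= 3) or (arr[0] > 5 or (3*pos >= 3 and 2*u + 3*u - 4 <= -6)) must hold; in canonical form it is ((u <= 2 or 2*u != 8) and 2*arr[2] >= 3) or arr[0] > 5 or (3*pos >= 3 and 5*u <= -2).
Before pos := pos: ((u <= 2 or 2*u != 8) and 2*arr[2] >= 3) or arr[0] > 5 or (3*pos >= 3 and 5*u <= -2)
Before pos := pos - 6: ((u <= 2 or 2*u != 8) and 2*arr[2] >= 3) or arr[0] > 5 or (3*pos >= 21 and 5*u <= -2)
Before u := u: ((u <= 2 or 2*u != 8) and 2*arr[2] >= 3) or arr[0] > 5 or (3*pos >= 21 and 5*u <= -2)
Answer: WP = ((u <= 2 or 2*u != 8) and 2*arr[2] >= 3) or arr[0] > 5 or (3*pos >= 21 and 5*u <= -2)


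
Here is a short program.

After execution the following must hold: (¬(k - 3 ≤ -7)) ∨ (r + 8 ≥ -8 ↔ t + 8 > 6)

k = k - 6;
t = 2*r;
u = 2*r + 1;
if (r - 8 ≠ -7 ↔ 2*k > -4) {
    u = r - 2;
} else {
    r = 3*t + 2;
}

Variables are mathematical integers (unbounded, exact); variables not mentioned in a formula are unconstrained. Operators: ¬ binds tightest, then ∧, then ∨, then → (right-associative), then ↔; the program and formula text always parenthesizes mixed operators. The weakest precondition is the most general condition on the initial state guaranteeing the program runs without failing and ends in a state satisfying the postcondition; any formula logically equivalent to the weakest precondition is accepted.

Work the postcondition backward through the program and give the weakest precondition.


Working backward. After the program, the postcondition (¬(k - 3 ≤ -7)) ∨ (r + 8 ≥ -8 ↔ t + 8 > 6) must hold; in canonical form it is (¬(k ≤ -4)) ∨ (r ≥ -16 ↔ t > -2).
Then branch requires (¬(k ≤ -4)) ∨ (r ≥ -16 ↔ t > -2); else branch requires (¬(k ≤ -4)) ∨ (3*t ≥ -18 ↔ t > -2).
Before the if: ((r ≠ 1 ↔ 2*k > -4) → ((¬(k ≤ -4)) ∨ (r ≥ -16 ↔ t > -2))) ∧ ((¬(r ≠ 1 ↔ 2*k > -4)) → ((¬(k ≤ -4)) ∨ (3*t ≥ -18 ↔ t > -2)))
Before u := 2*r + 1: ((r ≠ 1 ↔ 2*k > -4) → ((¬(k ≤ -4)) ∨ (r ≥ -16 ↔ t > -2))) ∧ ((¬(r ≠ 1 ↔ 2*k > -4)) → ((¬(k ≤ -4)) ∨ (3*t ≥ -18 ↔ t > -2)))
Before t := 2*r: ((r ≠ 1 ↔ 2*k > -4) → ((¬(k ≤ -4)) ∨ (r ≥ -16 ↔ 2*r > -2))) ∧ ((¬(r ≠ 1 ↔ 2*k > -4)) → ((¬(k ≤ -4)) ∨ (6*r ≥ -18 ↔ 2*r > -2)))
Before k := k - 6: ((r ≠ 1 ↔ 2*k > 8) → ((¬(k ≤ 2)) ∨ (r ≥ -16 ↔ 2*r > -2))) ∧ ((¬(r ≠ 1 ↔ 2*k > 8)) → ((¬(k ≤ 2)) ∨ (6*r ≥ -18 ↔ 2*r > -2)))
Answer: WP = ((r ≠ 1 ↔ 2*k > 8) → ((¬(k ≤ 2)) ∨ (r ≥ -16 ↔ 2*r > -2))) ∧ ((¬(r ≠ 1 ↔ 2*k > 8)) → ((¬(k ≤ 2)) ∨ (6*r ≥ -18 ↔ 2*r > -2)))


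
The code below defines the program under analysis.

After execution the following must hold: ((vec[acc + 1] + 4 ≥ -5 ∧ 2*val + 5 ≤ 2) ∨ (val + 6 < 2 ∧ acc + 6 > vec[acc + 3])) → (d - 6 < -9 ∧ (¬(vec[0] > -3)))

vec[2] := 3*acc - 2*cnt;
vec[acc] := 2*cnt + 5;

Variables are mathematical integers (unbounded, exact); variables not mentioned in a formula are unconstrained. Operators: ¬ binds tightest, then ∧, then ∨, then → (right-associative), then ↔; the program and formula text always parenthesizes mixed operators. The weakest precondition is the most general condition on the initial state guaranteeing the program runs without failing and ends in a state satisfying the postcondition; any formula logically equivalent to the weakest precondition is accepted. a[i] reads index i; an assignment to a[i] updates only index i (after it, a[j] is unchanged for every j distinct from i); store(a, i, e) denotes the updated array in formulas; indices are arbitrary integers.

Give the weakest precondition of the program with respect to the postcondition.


Working backward. After the program, the postcondition ((vec[acc + 1] + 4 ≥ -5 ∧ 2*val + 5 ≤ 2) ∨ (val + 6 < 2 ∧ acc + 6 > vec[acc + 3])) → (d - 6 < -9 ∧ (¬(vec[0] > -3))) must hold; in canonical form it is ((vec[acc + 1] ≥ -9 ∧ 2*val ≤ -3) ∨ (val < -4 ∧ acc > vec[acc + 3] - 6)) → (d < -3 ∧ (¬(vec[0] > -3))).
Before vec[acc] := 2*cnt + 5: ((store(vec, acc, 2*cnt + 5)[acc + 1] ≥ -9 ∧ 2*val ≤ -3) ∨ (val < -4 ∧ acc > store(vec, acc, 2*cnt + 5)[acc + 3] - 6)) → (d < -3 ∧ (¬(store(vec, acc, 2*cnt + 5)[0] > -3)))
Before vec[2] := 3*acc - 2*cnt: ((store(store(vec, 2, 3*acc - 2*cnt), acc, 2*cnt + 5)[acc + 1] ≥ -9 ∧ 2*val ≤ -3) ∨ (val < -4 ∧ acc > store(store(vec, 2, 3*acc - 2*cnt), acc, 2*cnt + 5)[acc + 3] - 6)) → (d < -3 ∧ (¬(store(store(vec, 2, 3*acc - 2*cnt), acc, 2*cnt + 5)[0] > -3)))
Answer: WP = ((store(store(vec, 2, 3*acc - 2*cnt), acc, 2*cnt + 5)[acc + 1] ≥ -9 ∧ 2*val ≤ -3) ∨ (val < -4 ∧ acc > store(store(vec, 2, 3*acc - 2*cnt), acc, 2*cnt + 5)[acc + 3] - 6)) → (d < -3 ∧ (¬(store(store(vec, 2, 3*acc - 2*cnt), acc, 2*cnt + 5)[0] > -3)))
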